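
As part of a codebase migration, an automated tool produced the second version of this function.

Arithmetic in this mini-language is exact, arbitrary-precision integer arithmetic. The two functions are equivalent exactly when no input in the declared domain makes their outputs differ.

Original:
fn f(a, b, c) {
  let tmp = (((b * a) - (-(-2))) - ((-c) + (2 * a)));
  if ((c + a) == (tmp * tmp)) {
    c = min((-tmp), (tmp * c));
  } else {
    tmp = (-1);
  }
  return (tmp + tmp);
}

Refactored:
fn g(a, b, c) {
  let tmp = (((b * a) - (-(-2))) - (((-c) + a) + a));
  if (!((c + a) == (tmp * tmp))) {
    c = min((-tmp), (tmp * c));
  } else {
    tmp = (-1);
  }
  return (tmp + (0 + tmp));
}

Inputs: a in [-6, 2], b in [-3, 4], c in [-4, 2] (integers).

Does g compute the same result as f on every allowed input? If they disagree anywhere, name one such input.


a=-6, b=-3, c=-4 yields -2 from f but 48 from g.
verdict: not equivalent; witness: a=-6, b=-3, c=-4


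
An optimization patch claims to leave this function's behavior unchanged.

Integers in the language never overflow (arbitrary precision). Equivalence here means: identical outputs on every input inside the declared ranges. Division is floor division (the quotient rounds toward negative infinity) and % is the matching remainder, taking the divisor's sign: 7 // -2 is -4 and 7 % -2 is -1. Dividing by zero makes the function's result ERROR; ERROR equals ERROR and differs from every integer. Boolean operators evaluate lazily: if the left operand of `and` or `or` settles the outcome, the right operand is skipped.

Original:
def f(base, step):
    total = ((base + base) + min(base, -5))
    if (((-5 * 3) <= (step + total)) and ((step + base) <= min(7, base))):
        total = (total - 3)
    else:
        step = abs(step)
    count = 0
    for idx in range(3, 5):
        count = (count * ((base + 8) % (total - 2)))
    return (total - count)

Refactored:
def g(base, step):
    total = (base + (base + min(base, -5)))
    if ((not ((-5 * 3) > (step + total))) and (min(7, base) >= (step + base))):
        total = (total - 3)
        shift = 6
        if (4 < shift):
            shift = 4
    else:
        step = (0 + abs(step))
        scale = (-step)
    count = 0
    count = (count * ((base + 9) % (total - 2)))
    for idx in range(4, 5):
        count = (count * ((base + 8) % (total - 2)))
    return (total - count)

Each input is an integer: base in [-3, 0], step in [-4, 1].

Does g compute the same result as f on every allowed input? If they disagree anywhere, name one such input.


Equivalent. The one real change (`8` became `9`) has no effect anywhere in the declared ranges.
Every one of the 24 inputs gives matching results.
One worked example (base=0, step=1) — f: total becomes -5; next (((-5 * 3) <= (step + total)) and ((step + base) <= min(7, base))) evaluates to false; next step becomes 1; next count becomes 0; next at idx=3:; next count becomes 0; next at idx=4:; next count becomes 0; next final value -5; g: total becomes -5; next ((not ((-5 * 3) > (step + total))) and (min(7, base) >= (step + base))) evaluates to false; next step becomes 1; next scale becomes -1; next count becomes 0; next count becomes 0; next at idx=4:; next count becomes 0; next final value -5; agreement on -5.
verdict: equivalent


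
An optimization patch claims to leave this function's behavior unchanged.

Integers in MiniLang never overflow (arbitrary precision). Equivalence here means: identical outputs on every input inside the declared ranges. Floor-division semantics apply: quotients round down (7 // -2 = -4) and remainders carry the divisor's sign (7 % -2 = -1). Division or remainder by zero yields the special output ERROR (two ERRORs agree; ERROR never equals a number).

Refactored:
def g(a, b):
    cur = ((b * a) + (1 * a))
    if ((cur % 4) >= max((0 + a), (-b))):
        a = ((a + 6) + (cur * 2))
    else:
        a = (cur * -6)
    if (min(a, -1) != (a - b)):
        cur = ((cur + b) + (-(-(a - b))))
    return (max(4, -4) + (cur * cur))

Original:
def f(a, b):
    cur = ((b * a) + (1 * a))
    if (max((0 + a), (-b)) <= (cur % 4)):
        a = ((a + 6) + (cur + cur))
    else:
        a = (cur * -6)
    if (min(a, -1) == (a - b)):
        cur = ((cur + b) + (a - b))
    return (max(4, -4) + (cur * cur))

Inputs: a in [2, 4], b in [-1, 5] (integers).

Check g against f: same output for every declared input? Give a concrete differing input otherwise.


Run the pair on a=2, b=0.
f: cur := 2 | (max((0 + a), (-b)) <= (cur % 4)): true | a := 12 | (min(a, -1) == (a - b)): false | result 8
g: cur := 2 | ((cur % 4) >= max((0 + a), (-b))): true | a := 12 | (min(a, -1) != (a - b)): true | cur := 14 | result 200
8 and 200 differ, so these are not the same function on this domain.
verdict: not equivalent; witness: a=2, b=0


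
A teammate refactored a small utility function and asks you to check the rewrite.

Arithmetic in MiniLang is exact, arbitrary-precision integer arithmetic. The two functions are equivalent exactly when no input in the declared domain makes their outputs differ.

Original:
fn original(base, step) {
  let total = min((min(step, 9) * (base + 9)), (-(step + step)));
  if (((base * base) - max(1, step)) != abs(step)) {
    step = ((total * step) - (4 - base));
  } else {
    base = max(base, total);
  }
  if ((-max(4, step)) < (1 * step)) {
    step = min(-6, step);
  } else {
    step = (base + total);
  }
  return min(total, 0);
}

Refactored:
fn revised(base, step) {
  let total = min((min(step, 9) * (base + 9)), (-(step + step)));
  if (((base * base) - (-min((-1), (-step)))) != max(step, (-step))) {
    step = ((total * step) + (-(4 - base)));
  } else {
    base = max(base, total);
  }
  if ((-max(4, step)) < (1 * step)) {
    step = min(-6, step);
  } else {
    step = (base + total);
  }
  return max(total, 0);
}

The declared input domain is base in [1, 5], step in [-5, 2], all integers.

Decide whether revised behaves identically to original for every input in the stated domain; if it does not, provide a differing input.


These are not equivalent — on base=1, step=-5 the outputs split (-50 vs 0).
original: total=-50, then (((base * base) - max(1, step)) != abs(step)) is true, then step=247, then ((-max(4, step)) < (1 * step)) is true, then step=-6, then returns -50
revised: total=-50, then (((base * base) - (-min((-1), (-step)))) != max(step, (-step))) is true, then step=247, then ((-max(4, step)) < (1 * step)) is true, then step=-6, then returns 0
verdict: not equivalent; witness: base=1, step=-5


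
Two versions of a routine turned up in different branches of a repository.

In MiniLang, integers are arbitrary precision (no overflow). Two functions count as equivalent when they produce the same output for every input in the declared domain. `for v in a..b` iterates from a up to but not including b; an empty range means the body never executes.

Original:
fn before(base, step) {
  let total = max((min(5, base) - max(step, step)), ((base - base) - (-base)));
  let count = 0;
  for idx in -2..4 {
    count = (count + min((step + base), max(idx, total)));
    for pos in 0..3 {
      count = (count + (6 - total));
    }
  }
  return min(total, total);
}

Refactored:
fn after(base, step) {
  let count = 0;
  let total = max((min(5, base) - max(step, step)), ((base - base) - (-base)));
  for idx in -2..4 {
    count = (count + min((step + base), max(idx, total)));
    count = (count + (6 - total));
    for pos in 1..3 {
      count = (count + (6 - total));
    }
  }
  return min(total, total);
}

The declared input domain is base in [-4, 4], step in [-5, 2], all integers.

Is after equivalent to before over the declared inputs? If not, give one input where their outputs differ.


The two are interchangeable: loop structure differs, arithmetic usage differs, statement counts differ, constant usage differs, and every declared input agrees.
Tracing base=4, step=-4: before: total := 8 | count := 0 | iter idx=-2: | count := 0 | iter pos=0: | count := -2 | iter pos=1: | count := -4 | iter pos=2: | count := -6 | iter idx=-1: | count := -6 | iter pos=0: | count := -8 | iter pos=1: | count := -10 | iter pos=2: | count := -12 | iter idx=0: | count := -12 | iter pos=0: | count := -14 | iter pos=1: | count := -16 | iter pos=2: | count := -18 | iter idx=1: | count := -18 | iter pos=0: | count := -20 | iter pos=1: | count := -22 | iter pos=2: | count := -24 | iter idx=2: | count := -24 | iter pos=0: | count := -26 | iter pos=1: | count := -28 | iter pos=2: | count := -30 | iter idx=3: | count := -30 | iter pos=0: | count := -32 | iter pos=1: | count := -34 | iter pos=2: | count := -36 | result 8 | after: count := 0 | total := 8 | iter idx=-2: | count := 0 | count := -2 | iter pos=1: | count := -4 | iter pos=2: | count := -6 | iter idx=-1: | count := -6 | count := -8 | iter pos=1: | count := -10 | iter pos=2: | count := -12 | iter idx=0: | count := -12 | count := -14 | iter pos=1: | count := -16 | iter pos=2: | count := -18 | iter idx=1: | count := -18 | count := -20 | iter pos=1: | count := -22 | iter pos=2: | count := -24 | iter idx=2: | count := -24 | count := -26 | iter pos=1: | count := -28 | iter pos=2: | count := -30 | iter idx=3: | count := -30 | count := -32 | iter pos=1: | count := -34 | iter pos=2: | count := -36 | result 8 — matching result 8.
Checked all 72 inputs in the declared domain: the outputs agree on every one.
verdict: equivalent


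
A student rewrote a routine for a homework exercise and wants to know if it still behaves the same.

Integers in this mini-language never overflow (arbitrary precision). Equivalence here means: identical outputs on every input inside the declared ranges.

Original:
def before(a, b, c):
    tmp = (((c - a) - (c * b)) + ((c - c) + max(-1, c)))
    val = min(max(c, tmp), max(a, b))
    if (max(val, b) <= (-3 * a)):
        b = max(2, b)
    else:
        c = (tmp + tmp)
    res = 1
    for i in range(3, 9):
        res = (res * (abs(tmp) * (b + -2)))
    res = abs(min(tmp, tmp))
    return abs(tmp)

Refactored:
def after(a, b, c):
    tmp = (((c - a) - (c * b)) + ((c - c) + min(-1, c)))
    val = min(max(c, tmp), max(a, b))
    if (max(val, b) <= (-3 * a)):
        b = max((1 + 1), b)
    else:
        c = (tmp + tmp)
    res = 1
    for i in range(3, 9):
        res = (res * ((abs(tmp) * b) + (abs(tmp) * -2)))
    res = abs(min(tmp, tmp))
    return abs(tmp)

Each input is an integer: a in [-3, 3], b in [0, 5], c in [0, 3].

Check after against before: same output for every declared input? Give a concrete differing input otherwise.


Not equivalent: a=-3, b=0, c=0 separates them (3 vs 2).
before: tmp becomes 3; next val becomes 0; next (max(val, b) <= (-3 * a)) evaluates to true; next b becomes 2; next res becomes 1; next at i=3:; next res becomes 0; next at i=4:; next res becomes 0; next at i=5:; next res becomes 0; next at i=6:; next res becomes 0; next at i=7:; next res becomes 0; next at i=8:; next res becomes 0; next res becomes 3; next final value 3
after: tmp becomes 2; next val becomes 0; next (max(val, b) <= (-3 * a)) evaluates to true; next b becomes 2; next res becomes 1; next at i=3:; next res becomes 0; next at i=4:; next res becomes 0; next at i=5:; next res becomes 0; next at i=6:; next res becomes 0; next at i=7:; next res becomes 0; next at i=8:; next res becomes 0; next res becomes 2; next final value 2
verdict: not equivalent; witness: a=-3, b=0, c=0


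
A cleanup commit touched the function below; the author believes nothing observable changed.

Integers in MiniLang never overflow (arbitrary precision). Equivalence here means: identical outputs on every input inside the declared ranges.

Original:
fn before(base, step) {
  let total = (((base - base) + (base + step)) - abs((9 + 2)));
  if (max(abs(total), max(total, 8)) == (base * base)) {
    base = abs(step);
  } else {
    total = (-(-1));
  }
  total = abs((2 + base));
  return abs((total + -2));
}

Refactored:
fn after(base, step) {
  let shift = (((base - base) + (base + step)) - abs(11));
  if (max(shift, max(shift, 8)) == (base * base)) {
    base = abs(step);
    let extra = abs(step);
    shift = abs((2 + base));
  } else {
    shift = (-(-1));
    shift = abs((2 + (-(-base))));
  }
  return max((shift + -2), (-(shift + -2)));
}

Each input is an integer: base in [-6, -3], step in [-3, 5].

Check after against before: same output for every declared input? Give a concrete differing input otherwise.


Input base=-4, step=-1: 1 from before versus 0 from after.
verdict: not equivalent; witness: base=-4, step=-1


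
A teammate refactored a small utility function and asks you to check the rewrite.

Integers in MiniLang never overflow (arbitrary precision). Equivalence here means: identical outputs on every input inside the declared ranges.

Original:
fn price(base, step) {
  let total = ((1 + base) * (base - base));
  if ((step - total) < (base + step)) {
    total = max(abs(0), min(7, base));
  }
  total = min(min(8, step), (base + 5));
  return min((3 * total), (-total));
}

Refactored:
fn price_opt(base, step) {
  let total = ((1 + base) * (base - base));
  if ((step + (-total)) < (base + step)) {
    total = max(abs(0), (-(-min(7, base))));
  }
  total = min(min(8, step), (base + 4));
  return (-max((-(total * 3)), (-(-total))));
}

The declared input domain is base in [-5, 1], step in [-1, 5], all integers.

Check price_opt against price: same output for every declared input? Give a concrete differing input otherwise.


Take base=-5, step=0.
price: total := 0 | ((step - total) < (base + step)): false | total := 0 | result 0
price_opt: total := 0 | ((step + (-total)) < (base + step)): false | total := -1 | result -3
0 and -3 differ, so these are not the same function on this domain.
verdict: not equivalent; witness: base=-5, step=0


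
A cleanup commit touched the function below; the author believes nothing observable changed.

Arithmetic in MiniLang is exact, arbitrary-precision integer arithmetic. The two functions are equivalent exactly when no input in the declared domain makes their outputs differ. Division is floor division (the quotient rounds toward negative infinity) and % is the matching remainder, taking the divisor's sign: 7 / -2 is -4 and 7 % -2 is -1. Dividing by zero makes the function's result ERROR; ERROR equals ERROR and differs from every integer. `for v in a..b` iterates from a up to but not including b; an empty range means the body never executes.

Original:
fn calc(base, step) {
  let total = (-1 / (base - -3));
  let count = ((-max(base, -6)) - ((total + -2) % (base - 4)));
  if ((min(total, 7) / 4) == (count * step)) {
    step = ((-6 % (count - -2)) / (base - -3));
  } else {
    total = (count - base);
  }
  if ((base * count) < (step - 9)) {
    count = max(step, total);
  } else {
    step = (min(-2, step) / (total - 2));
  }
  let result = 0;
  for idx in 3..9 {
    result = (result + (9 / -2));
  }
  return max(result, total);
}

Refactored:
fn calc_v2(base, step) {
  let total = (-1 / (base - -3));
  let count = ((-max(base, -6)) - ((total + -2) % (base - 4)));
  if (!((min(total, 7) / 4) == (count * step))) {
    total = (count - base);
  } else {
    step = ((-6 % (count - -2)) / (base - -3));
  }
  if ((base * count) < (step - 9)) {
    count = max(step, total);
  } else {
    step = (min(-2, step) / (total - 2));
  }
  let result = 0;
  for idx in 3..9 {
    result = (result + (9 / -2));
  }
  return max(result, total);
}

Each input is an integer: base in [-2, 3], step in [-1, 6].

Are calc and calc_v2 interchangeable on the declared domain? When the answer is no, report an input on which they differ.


Comparing the listings, the differences include: boolean connective usage differs.
One worked example (base=-2, step=6) — calc: total=-1, then count=5, then ((min(total, 7) / 4) == (count * step)) is false, then total=7, then ((base * count) < (step - 9)) is true, then count=7, then result=0, then (idx=3), then result=-5, then (idx=4), then result=-10, then (idx=5), then result=-15, then (idx=6), then result=-20, then (idx=7), then result=-25, then (idx=8), then result=-30, then returns 7; calc_v2: total=-1, then count=5, then (!((min(total, 7) / 4) == (count * step))) is true, then total=7, then ((base * count) < (step - 9)) is true, then count=7, then result=0, then (idx=3), then result=-5, then (idx=4), then result=-10, then (idx=5), then result=-15, then (idx=6), then result=-20, then (idx=7), then result=-25, then (idx=8), then result=-30, then returns 7; agreement on 7.
Every one of the 48 inputs gives matching results.
verdict: equivalent


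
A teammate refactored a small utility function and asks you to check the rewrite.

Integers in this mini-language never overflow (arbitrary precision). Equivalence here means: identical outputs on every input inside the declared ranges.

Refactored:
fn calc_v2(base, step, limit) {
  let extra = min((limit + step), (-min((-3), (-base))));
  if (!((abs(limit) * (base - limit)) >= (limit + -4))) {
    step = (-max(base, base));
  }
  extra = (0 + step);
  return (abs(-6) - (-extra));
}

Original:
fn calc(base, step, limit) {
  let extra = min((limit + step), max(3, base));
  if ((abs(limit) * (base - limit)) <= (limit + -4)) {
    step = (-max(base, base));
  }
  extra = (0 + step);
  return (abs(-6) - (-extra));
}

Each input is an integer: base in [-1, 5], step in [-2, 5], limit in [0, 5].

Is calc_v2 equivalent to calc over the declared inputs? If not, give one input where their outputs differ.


Run the pair on base=1, step=-2, limit=2.
calc: extra=0, then ((abs(limit) * (base - limit)) <= (limit + -4)) is true, then step=-1, then extra=-1, then returns 5
calc_v2: extra=0, then (!((abs(limit) * (base - limit)) >= (limit + -4))) is false, then extra=-2, then returns 4
5 vs 4 — the two versions disagree here.
verdict: not equivalent; witness: base=1, step=-2, limit=2


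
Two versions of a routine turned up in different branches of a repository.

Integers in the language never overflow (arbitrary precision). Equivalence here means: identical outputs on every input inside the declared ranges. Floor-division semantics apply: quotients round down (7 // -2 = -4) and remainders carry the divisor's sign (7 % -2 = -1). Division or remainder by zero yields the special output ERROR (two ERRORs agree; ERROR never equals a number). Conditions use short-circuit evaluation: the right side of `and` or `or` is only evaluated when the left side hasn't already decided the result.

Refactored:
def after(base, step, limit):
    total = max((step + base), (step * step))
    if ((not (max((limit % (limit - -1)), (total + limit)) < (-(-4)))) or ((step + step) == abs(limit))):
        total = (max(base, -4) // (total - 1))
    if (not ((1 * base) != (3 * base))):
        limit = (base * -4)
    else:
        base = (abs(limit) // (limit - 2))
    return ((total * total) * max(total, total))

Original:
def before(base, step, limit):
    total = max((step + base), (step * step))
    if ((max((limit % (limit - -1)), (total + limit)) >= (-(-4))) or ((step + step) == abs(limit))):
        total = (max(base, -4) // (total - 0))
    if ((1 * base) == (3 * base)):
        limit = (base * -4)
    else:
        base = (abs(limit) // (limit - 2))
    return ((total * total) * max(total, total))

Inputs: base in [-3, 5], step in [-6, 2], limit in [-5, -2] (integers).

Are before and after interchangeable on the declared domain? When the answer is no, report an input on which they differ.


Take base=-3, step=1, limit=-2.
before: total becomes 1; next ((max((limit % (limit - -1)), (total + limit)) >= (-(-4))) or ((step + step) == abs(limit))) evaluates to true; next total becomes -3; next ((1 * base) == (3 * base)) evaluates to false; next base becomes -1; next final value -27
after: total becomes 1; next ((not (max((limit % (limit - -1)), (total + limit)) < (-(-4)))) or ((step + step) == abs(limit))) evaluates to true; next hits division by zero so the output is ERROR
-27 against ERROR: the behavior changed.
verdict: not equivalent; witness: base=-3, step=1, limit=-2


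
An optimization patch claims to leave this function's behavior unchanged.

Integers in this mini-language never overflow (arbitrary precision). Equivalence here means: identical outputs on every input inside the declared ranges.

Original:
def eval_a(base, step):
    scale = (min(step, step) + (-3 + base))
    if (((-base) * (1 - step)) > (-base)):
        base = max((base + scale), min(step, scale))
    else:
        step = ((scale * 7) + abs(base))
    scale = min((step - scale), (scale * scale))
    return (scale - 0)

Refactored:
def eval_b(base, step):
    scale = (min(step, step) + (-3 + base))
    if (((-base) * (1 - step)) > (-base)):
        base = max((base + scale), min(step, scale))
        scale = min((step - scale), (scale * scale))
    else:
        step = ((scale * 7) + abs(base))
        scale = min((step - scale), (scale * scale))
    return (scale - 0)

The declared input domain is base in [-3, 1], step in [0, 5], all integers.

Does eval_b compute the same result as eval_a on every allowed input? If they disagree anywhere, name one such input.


This is a faithful refactor — arithmetic usage differs, and statement counts differ, and min/max/abs usage differs, but the computed results match everywhere.
As a probe, take base=1, step=0: eval_a runs scale becomes -2; next (((-base) * (1 - step)) > (-base)) evaluates to false; next step becomes -13; next scale becomes -11; next final value -11; eval_b runs scale becomes -2; next (((-base) * (1 - step)) > (-base)) evaluates to false; next step becomes -13; next scale becomes -11; next final value -11; both end at -11.
An exhaustive pass over the 30 declared inputs shows identical outputs.
verdict: equivalent


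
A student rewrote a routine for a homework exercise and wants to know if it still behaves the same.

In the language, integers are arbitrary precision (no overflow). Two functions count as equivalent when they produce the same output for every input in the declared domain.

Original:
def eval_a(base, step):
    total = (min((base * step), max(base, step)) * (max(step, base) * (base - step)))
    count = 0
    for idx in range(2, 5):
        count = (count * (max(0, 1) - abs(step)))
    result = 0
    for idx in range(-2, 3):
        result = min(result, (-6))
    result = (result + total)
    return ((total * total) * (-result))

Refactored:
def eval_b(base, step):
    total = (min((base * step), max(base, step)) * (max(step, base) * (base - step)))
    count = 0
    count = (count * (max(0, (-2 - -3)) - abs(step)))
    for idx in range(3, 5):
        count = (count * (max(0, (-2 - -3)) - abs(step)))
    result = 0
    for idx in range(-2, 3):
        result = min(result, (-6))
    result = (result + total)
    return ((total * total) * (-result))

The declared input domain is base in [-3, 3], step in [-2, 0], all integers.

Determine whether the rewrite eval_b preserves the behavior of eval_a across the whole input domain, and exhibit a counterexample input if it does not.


Reading the diff, among the changes: min/max/abs usage differs; arithmetic usage differs; loop structure differs; statement counts differ; constant usage differs.
One worked example (base=-3, step=-2) — eval_a: total becomes -4; next count becomes 0; next at idx=2:; next count becomes 0; next at idx=3:; next count becomes 0; next at idx=4:; next count becomes 0; next result becomes 0; next at idx=-2:; next result becomes -6; next at idx=-1:; next result becomes -6; next at idx=0:; next result becomes -6; next at idx=1:; next result becomes -6; next at idx=2:; next result becomes -6; next result becomes -10; next final value 160; eval_b: total becomes -4; next count becomes 0; next count becomes 0; next at idx=3:; next count becomes 0; next at idx=4:; next count becomes 0; next result becomes 0; next at idx=-2:; next result becomes -6; next at idx=-1:; next result becomes -6; next at idx=0:; next result becomes -6; next at idx=1:; next result becomes -6; next at idx=2:; next result becomes -6; next result becomes -10; next final value 160; agreement on 160.
Checked all 21 inputs in the declared domain: the outputs agree on every one.
verdict: equivalent


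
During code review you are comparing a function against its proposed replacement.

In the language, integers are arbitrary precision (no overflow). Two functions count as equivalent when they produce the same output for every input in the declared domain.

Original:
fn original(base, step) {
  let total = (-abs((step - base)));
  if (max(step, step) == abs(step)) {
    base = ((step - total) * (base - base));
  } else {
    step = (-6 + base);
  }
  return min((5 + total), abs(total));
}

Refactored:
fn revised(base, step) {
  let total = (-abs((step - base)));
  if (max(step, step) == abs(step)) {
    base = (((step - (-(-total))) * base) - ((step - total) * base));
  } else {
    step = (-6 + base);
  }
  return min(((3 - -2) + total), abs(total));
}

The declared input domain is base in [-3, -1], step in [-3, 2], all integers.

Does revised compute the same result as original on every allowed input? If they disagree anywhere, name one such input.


Differences: arithmetic usage differs, constant usage differs — yet all 18 inputs agree.
verdict: equivalent


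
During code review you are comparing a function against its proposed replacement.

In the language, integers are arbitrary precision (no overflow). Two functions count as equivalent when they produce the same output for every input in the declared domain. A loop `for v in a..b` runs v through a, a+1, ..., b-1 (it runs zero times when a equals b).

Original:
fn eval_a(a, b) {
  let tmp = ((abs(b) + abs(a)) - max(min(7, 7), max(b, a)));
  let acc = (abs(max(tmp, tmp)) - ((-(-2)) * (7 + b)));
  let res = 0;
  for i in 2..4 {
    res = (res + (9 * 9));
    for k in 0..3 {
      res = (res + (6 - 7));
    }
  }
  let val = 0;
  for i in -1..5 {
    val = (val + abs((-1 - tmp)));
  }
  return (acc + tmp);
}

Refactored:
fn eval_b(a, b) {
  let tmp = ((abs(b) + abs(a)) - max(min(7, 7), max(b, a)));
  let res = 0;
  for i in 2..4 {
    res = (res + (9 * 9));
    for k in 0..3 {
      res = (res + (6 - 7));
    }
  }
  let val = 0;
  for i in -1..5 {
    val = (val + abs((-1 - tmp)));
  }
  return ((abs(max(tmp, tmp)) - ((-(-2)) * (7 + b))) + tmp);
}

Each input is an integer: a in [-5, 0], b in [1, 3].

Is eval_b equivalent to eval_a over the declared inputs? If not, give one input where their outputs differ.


Although local variable names differ; also statement counts differ, 18/18 inputs agree.
verdict: equivalent


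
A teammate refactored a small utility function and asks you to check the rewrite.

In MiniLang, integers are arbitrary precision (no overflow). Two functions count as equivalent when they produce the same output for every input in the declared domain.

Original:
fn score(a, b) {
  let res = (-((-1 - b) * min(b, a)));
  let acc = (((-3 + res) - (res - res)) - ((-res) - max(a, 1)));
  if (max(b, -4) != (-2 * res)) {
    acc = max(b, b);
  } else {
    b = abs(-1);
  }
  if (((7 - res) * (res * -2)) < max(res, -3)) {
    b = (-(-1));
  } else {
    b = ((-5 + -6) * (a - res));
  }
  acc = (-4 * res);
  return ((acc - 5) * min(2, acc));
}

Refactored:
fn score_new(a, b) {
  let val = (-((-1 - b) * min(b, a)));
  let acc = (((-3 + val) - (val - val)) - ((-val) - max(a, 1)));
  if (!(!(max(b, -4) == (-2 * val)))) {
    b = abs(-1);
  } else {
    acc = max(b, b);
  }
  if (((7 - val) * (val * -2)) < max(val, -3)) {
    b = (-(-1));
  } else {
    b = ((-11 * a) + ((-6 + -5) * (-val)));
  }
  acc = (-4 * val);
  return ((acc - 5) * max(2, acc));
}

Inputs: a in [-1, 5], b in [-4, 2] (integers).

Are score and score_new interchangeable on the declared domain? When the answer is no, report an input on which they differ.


Consider the input a=-1, b=-4.
score: res=12, then acc=22, then (max(b, -4) != (-2 * res)) is true, then acc=-4, then (((7 - res) * (res * -2)) < max(res, -3)) is false, then b=143, then acc=-48, then returns 2544
score_new: val=12, then acc=22, then (!(!(max(b, -4) == (-2 * val)))) is false, then acc=-4, then (((7 - val) * (val * -2)) < max(val, -3)) is false, then b=143, then acc=-48, then returns -106
2544 and -106 differ, so these are not the same function on this domain.
verdict: not equivalent; witness: a=-1, b=-4


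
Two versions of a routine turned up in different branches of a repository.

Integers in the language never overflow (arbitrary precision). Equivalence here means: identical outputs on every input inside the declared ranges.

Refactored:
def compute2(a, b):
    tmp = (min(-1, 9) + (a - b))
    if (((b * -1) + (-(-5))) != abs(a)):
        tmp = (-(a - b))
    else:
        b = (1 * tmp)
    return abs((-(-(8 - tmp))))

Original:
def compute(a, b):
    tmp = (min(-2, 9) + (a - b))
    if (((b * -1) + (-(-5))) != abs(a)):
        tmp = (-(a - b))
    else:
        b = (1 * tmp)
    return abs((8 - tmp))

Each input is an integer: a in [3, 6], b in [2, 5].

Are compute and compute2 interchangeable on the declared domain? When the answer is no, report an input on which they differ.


Run the pair on a=3, b=2.
compute: tmp=-1, then (((b * -1) + (-(-5))) != abs(a)) is false, then b=-1, then returns 9
compute2: tmp=0, then (((b * -1) + (-(-5))) != abs(a)) is false, then b=0, then returns 8
9 and 8 differ, so these are not the same function on this domain.
verdict: not equivalent; witness: a=3, b=2


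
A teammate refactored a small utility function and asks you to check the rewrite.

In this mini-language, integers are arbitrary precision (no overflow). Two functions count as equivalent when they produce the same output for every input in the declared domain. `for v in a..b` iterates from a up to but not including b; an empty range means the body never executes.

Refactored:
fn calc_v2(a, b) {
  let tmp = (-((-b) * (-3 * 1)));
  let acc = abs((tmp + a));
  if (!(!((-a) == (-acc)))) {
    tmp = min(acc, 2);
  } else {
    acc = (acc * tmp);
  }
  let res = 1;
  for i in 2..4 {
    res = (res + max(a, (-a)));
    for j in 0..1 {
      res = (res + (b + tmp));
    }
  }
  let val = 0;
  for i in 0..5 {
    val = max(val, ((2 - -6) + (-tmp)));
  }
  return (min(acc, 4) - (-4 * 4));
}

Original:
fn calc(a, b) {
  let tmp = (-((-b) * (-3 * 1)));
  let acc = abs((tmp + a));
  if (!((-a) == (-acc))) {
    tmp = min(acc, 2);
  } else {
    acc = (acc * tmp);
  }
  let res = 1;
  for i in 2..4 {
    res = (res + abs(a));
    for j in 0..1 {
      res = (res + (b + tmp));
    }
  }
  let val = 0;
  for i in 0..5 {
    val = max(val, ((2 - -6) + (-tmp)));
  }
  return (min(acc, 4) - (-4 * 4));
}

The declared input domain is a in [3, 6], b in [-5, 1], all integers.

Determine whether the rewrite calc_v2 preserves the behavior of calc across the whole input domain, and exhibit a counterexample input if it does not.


There is a counterexample at a=3, b=0: 16 on one side, 19 on the other.
calc: tmp becomes 0; next acc becomes 3; next (!((-a) == (-acc))) evaluates to false; next acc becomes 0; next res becomes 1; next at i=2:; next res becomes 4; next at j=0:; next res becomes 4; next at i=3:; next res becomes 7; next at j=0:; next res becomes 7; next val becomes 0; next at i=0:; next val becomes 8; next at i=1:; next val becomes 8; next at i=2:; next val becomes 8; next at i=3:; next val becomes 8; next at i=4:; next val becomes 8; next final value 16
calc_v2: tmp becomes 0; next acc becomes 3; next (!(!((-a) == (-acc)))) evaluates to true; next tmp becomes 2; next res becomes 1; next at i=2:; next res becomes 4; next at j=0:; next res becomes 6; next at i=3:; next res becomes 9; next at j=0:; next res becomes 11; next val becomes 0; next at i=0:; next val becomes 6; next at i=1:; next val becomes 6; next at i=2:; next val becomes 6; next at i=3:; next val becomes 6; next at i=4:; next val becomes 6; next final value 19
verdict: not equivalent; witness: a=3, b=0


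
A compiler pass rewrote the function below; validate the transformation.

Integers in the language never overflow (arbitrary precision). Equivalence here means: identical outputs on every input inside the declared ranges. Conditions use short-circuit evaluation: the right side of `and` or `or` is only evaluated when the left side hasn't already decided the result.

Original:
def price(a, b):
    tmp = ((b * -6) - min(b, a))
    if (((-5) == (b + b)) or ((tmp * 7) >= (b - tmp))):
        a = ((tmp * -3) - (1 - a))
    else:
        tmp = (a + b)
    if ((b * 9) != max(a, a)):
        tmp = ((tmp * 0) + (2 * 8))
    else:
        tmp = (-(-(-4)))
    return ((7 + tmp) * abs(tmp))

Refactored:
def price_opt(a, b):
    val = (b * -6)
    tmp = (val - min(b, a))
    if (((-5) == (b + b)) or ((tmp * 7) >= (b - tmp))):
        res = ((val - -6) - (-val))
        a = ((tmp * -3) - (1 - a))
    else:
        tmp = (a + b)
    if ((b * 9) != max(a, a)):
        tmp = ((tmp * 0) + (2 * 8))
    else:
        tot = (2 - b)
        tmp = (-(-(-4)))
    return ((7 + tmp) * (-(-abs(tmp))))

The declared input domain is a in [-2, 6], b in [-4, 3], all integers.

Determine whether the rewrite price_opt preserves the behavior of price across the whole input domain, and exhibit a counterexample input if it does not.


The two versions differ — the changes include statement counts differ; local variable names differ; constant usage differs; arithmetic usage differs.
Tracing a=5, b=-2: price: tmp becomes 14; next (((-5) == (b + b)) or ((tmp * 7) >= (b - tmp))) evaluates to true; next a becomes -38; next ((b * 9) != max(a, a)) evaluates to true; next tmp becomes 16; next final value 368 | price_opt: val becomes 12; next tmp becomes 14; next (((-5) == (b + b)) or ((tmp * 7) >= (b - tmp))) evaluates to true; next res becomes 30; next a becomes -38; next ((b * 9) != max(a, a)) evaluates to true; next tmp becomes 16; next final value 368 — matching result 368.
Every one of the 72 inputs gives matching results.
verdict: equivalent


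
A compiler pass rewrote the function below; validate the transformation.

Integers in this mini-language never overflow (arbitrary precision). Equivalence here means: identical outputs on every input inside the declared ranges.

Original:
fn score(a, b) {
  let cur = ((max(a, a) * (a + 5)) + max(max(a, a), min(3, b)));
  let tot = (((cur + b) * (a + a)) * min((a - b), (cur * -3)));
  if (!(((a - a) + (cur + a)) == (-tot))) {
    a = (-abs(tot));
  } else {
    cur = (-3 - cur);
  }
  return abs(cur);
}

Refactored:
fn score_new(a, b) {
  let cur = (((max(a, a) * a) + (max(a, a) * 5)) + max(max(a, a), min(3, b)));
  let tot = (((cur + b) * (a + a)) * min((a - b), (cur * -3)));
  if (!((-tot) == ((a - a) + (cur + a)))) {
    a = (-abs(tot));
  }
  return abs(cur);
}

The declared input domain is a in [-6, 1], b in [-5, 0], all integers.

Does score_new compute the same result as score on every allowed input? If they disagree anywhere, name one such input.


At a=0, b=-5: score gives 3, score_new gives 0.
verdict: not equivalent; witness: a=0, b=-5


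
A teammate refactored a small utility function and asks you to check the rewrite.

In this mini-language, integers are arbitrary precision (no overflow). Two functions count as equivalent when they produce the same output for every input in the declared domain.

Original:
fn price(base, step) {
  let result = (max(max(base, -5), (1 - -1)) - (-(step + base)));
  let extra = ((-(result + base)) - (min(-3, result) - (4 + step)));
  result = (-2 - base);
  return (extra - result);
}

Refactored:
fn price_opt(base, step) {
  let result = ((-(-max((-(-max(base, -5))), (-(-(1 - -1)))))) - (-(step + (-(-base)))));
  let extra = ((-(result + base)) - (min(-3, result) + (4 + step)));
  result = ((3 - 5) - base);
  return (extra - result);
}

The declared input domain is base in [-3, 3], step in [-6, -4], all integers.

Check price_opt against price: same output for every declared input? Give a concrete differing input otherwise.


There is a counterexample at base=-3, step=-6: 14 on one side, 18 on the other.
price: result = -7; extra = 15; result = 1; return 14
price_opt: result = -7; extra = 19; result = 1; return 18
verdict: not equivalent; witness: base=-3, step=-6


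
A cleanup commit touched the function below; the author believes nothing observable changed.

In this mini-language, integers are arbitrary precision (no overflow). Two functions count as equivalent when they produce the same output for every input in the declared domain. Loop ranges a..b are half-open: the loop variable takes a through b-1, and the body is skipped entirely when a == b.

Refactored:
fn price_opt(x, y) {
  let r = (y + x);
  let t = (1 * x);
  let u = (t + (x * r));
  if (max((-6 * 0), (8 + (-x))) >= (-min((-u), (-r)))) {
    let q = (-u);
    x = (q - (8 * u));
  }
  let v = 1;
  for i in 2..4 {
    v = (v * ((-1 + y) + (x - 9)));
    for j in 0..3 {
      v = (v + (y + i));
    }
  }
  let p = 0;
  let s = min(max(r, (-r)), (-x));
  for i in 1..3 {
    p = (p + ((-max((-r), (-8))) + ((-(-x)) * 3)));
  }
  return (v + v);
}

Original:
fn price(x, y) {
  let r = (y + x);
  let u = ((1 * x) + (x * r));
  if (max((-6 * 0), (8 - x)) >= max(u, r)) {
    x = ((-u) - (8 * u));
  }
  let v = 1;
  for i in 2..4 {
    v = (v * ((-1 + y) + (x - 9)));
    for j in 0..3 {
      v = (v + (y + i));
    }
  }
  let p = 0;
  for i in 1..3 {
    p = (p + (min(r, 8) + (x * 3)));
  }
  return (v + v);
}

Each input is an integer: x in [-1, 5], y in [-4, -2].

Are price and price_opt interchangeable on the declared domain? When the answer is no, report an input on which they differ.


Behavior is preserved: although arithmetic usage differs, statement counts differ, local variable names differ, min/max/abs usage differs, the outputs never diverge.
Spot check at x=0, y=-4 — price: r = -4; u = 0; (max((-6 * 0), (8 - x)) >= max(u, r)) -> true; x = 0; v = 1; [i=2]; v = -14; [j=0]; v = -16; [j=1]; v = -18; [j=2]; v = -20; [i=3]; v = 280; [j=0]; v = 279; [j=1]; v = 278; [j=2]; v = 277; p = 0; [i=1]; p = -4; [i=2]; p = -8; return 554. price_opt: r = -4; t = 0; u = 0; (max((-6 * 0), (8 + (-x))) >= (-min((-u), (-r)))) -> true; q = 0; x = 0; v = 1; [i=2]; v = -14; [j=0]; v = -16; [j=1]; v = -18; [j=2]; v = -20; [i=3]; v = 280; [j=0]; v = 279; [j=1]; v = 278; [j=2]; v = 277; p = 0; s = 0; [i=1]; p = -4; [i=2]; p = -8; return 554. Both give 554.
Sweeping the whole domain (21 inputs) finds no disagreement.
verdict: equivalent


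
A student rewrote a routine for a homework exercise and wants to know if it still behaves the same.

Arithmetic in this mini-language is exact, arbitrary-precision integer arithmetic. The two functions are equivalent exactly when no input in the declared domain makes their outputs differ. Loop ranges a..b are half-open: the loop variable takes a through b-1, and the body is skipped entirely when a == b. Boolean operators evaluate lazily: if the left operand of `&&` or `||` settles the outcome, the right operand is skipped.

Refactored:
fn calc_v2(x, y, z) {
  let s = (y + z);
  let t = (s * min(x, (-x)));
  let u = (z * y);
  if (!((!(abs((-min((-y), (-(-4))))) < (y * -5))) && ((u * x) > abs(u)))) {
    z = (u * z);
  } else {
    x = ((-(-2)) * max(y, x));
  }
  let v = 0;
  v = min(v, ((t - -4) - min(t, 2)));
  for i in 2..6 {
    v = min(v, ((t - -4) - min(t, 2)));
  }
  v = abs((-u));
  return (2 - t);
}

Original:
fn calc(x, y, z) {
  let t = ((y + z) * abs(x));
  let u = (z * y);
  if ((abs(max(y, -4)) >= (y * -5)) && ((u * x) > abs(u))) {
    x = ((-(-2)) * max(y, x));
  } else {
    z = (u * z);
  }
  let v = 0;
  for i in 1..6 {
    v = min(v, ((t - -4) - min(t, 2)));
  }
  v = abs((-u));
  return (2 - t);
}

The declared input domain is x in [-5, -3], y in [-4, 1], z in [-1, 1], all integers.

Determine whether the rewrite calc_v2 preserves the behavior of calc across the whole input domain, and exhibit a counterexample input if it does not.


The rewrite breaks on x=-5, y=-4, z=-1, where the results are 27 and -23.
calc: t=-25, then u=4, then ((abs(max(y, -4)) >= (y * -5)) && ((u * x) > abs(u))) is false, then z=-4, then v=0, then (i=1), then v=0, then (i=2), then v=0, then (i=3), then v=0, then (i=4), then v=0, then (i=5), then v=0, then v=4, then returns 27
calc_v2: s=-5, then t=25, then u=4, then (!((!(abs((-min((-y), (-(-4))))) < (y * -5))) && ((u * x) > abs(u)))) is true, then z=-4, then v=0, then v=0, then (i=2), then v=0, then (i=3), then v=0, then (i=4), then v=0, then (i=5), then v=0, then v=4, then returns -23
verdict: not equivalent; witness: x=-5, y=-4, z=-1
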